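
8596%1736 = 1652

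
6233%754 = 201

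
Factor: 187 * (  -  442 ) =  - 2^1 *11^1 *13^1*17^2=- 82654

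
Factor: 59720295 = 3^1*5^1*227^1*17539^1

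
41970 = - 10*( - 4197 ) 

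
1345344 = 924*1456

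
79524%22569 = 11817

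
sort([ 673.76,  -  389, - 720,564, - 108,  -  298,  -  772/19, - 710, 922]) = [ - 720, - 710, - 389, - 298, - 108, - 772/19, 564, 673.76, 922]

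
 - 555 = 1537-2092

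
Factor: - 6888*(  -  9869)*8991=2^3*3^6*7^1*37^1*41^1*71^1*139^1 = 611187248952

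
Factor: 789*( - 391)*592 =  - 182631408 = - 2^4* 3^1*17^1*23^1 * 37^1*263^1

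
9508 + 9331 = 18839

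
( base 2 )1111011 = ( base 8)173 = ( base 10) 123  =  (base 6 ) 323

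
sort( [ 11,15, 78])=[ 11,15, 78 ]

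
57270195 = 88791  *645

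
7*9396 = 65772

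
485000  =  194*2500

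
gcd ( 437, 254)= 1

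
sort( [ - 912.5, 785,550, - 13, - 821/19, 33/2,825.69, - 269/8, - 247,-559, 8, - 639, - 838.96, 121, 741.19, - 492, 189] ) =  [ - 912.5, - 838.96, - 639, - 559,  -  492 , - 247, -821/19, - 269/8, - 13,8,33/2, 121,  189,  550,741.19, 785,825.69]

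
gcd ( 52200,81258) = 174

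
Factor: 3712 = 2^7*29^1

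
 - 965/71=-965/71=   - 13.59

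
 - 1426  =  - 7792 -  - 6366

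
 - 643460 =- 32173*20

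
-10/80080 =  - 1 + 8007/8008 = - 0.00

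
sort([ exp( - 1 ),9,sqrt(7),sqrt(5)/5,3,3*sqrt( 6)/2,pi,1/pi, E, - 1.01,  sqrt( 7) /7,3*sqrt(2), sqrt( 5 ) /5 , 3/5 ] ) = [-1.01,  1/pi,  exp( - 1),sqrt( 7) /7,  sqrt(5 ) /5,  sqrt( 5)/5,3/5, sqrt(7 ), E,3,pi,  3  *sqrt ( 6)/2, 3*sqrt( 2),  9]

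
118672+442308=560980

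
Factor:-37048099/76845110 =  - 2^( - 1 )*5^( - 1)*11^1*293^( - 1)*26227^(-1 )*3368009^1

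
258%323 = 258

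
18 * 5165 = 92970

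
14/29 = 14/29 = 0.48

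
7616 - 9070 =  - 1454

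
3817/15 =254 + 7/15 = 254.47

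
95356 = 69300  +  26056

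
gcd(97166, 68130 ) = 2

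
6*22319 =133914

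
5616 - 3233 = 2383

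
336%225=111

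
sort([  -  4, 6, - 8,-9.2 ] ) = [ - 9.2, - 8, - 4,6]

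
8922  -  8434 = 488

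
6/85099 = 6/85099 = 0.00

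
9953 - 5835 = 4118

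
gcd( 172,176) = 4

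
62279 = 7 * 8897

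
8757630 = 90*97307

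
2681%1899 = 782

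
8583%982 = 727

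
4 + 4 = 8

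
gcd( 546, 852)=6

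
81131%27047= 27037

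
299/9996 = 299/9996 = 0.03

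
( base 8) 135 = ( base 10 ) 93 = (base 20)4d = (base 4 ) 1131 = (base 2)1011101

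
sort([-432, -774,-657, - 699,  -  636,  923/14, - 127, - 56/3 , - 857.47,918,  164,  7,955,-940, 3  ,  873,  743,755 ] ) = [-940,- 857.47 ,-774, -699 , - 657 , - 636,-432, - 127,  -  56/3, 3,7, 923/14, 164,743,755,  873, 918 , 955 ] 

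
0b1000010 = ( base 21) 33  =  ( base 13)51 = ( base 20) 36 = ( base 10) 66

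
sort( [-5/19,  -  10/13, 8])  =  [-10/13,-5/19, 8 ] 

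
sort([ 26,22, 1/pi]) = [ 1/pi,22,26 ] 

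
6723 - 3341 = 3382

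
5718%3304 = 2414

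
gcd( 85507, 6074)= 1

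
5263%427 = 139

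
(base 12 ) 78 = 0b1011100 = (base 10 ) 92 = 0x5C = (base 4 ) 1130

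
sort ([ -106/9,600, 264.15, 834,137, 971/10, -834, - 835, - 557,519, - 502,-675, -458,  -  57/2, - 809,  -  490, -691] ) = [ -835, - 834, -809, - 691, - 675, - 557, - 502, -490,-458,-57/2 ,-106/9, 971/10,137,264.15 , 519,600,834 ]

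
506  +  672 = 1178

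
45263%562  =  303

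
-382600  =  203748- 586348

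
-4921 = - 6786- - 1865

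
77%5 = 2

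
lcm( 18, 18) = 18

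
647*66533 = 43046851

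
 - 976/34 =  - 488/17 = - 28.71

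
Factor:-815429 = - 109^1 * 7481^1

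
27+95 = 122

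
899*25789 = 23184311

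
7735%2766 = 2203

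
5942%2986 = 2956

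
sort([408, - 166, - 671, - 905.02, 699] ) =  [  -  905.02, - 671,-166,  408, 699 ]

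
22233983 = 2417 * 9199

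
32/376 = 4/47 =0.09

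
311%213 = 98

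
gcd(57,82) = 1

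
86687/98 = 86687/98  =  884.56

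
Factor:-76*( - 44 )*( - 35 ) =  - 117040  =  -  2^4*5^1*7^1*11^1*19^1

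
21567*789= 17016363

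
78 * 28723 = 2240394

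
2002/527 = 3 + 421/527 =3.80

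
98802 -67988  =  30814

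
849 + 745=1594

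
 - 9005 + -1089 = -10094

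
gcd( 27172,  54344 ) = 27172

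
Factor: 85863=3^1 * 28621^1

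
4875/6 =1625/2 = 812.50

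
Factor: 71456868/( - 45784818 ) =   -  2^1*3^( - 1 )*7^1*103^1*487^(- 1 )  *1741^( - 1) * 2753^1 = - 3969826/2543601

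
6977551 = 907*7693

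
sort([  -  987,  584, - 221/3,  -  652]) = [  -  987, - 652, -221/3, 584] 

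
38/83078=19/41539 =0.00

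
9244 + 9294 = 18538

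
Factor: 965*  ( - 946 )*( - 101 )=2^1*5^1*11^1* 43^1*101^1 * 193^1=92201890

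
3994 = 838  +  3156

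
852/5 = 852/5= 170.40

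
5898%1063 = 583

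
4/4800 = 1/1200 =0.00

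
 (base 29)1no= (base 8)2774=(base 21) 39k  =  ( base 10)1532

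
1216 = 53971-52755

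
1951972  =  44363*44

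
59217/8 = 7402 + 1/8 = 7402.12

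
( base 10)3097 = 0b110000011001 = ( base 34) 2N3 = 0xC19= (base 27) 46j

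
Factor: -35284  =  -2^2 * 8821^1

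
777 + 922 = 1699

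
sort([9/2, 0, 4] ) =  [0,4, 9/2]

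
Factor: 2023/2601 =3^( - 2)*7^1=7/9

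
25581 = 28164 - 2583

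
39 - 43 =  - 4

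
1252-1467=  - 215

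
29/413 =29/413= 0.07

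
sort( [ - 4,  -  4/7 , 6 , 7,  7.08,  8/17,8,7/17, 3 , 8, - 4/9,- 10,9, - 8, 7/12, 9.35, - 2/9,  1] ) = [  -  10, - 8,  -  4,- 4/7, - 4/9, - 2/9,7/17,8/17, 7/12,1  ,  3,6, 7 , 7.08,8,8,9, 9.35] 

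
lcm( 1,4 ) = 4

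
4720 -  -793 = 5513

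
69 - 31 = 38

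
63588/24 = 5299/2 = 2649.50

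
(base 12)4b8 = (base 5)10331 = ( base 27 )qe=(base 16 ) 2CC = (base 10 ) 716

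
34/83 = 34/83 = 0.41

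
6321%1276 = 1217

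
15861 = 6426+9435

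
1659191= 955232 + 703959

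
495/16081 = 495/16081 =0.03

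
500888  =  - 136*( - 3683)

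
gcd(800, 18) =2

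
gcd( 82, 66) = 2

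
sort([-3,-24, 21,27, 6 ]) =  [ - 24, - 3, 6,21 , 27]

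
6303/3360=1+981/1120 = 1.88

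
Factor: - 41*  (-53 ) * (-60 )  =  -2^2*3^1 * 5^1*41^1*53^1 = - 130380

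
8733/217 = 8733/217 = 40.24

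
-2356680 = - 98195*24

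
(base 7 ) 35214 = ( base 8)21503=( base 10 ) 9027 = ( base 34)7rh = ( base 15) 2a1c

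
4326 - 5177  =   - 851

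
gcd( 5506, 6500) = 2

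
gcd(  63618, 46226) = 2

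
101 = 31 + 70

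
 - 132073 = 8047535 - 8179608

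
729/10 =72 + 9/10= 72.90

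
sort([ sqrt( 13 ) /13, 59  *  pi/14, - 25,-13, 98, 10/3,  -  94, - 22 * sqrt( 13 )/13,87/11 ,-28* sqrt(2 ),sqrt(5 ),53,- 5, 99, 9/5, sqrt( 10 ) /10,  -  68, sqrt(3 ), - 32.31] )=[  -  94, - 68,-28*sqrt(2), - 32.31,- 25, - 13, - 22*sqrt( 13)/13, - 5, sqrt(13) /13,sqrt ( 10 )/10,sqrt( 3), 9/5, sqrt(5), 10/3, 87/11 , 59*pi/14,  53,98,99]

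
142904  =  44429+98475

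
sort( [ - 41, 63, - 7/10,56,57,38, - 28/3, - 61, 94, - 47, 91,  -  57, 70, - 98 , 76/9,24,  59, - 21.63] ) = [ - 98,-61 , - 57,-47,-41,-21.63, - 28/3,-7/10,  76/9, 24 , 38, 56, 57, 59, 63,70, 91,94] 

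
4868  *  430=2093240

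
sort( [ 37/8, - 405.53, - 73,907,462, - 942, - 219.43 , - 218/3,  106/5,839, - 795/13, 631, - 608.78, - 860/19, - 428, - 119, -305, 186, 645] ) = [-942 , - 608.78,-428,-405.53, - 305, - 219.43, - 119, - 73,-218/3,-795/13, - 860/19,  37/8,  106/5, 186, 462, 631,645, 839, 907 ]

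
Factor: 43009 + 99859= 2^2*11^1*17^1 * 191^1 = 142868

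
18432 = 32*576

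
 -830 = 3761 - 4591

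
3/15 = 1/5 = 0.20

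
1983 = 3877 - 1894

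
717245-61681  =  655564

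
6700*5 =33500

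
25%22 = 3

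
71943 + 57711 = 129654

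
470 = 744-274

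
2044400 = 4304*475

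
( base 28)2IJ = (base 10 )2091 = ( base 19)5F1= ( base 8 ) 4053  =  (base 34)1rh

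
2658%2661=2658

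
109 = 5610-5501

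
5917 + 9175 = 15092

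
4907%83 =10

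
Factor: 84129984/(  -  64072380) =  - 2^4*3^1*5^( - 1)*97^(  -  1)* 101^( - 1)*109^( - 1)*146059^1 = - 7010832/5339365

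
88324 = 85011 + 3313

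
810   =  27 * 30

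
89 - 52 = 37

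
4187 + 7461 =11648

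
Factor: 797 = 797^1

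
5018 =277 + 4741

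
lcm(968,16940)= 33880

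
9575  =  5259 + 4316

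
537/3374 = 537/3374 = 0.16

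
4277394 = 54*79211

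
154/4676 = 11/334 = 0.03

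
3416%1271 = 874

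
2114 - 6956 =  -4842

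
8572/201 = 42 + 130/201 = 42.65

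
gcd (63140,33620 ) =820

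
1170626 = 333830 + 836796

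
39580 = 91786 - 52206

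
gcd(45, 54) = 9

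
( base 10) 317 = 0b100111101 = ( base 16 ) 13D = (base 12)225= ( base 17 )11b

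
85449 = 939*91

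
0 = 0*177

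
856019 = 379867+476152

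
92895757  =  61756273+31139484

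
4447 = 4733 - 286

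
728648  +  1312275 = 2040923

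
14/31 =14/31=0.45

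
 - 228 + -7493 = - 7721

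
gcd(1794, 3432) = 78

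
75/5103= 25/1701=0.01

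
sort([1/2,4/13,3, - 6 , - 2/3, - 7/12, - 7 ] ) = [-7, - 6, - 2/3,- 7/12,4/13,1/2,3]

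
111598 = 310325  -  198727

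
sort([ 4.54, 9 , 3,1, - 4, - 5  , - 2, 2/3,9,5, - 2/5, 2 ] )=[ - 5, - 4,-2, - 2/5,2/3, 1, 2, 3,4.54, 5, 9, 9]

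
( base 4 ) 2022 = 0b10001010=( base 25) 5D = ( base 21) 6C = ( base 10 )138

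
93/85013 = 93/85013 =0.00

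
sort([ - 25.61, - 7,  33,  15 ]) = [  -  25.61, - 7,15,33]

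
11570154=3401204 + 8168950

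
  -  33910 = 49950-83860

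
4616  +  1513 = 6129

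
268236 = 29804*9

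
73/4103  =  73/4103 =0.02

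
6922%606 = 256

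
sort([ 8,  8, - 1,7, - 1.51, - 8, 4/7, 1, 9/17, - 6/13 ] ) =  [- 8,-1.51,-1, - 6/13, 9/17, 4/7,1, 7, 8,8]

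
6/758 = 3/379 = 0.01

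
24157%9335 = 5487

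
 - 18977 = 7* ( - 2711 ) 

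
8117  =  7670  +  447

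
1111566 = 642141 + 469425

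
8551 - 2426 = 6125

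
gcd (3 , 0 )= 3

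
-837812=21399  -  859211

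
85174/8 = 10646+ 3/4 = 10646.75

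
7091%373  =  4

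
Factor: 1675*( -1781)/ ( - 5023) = 2983175/5023 = 5^2*13^1*67^1*137^1*5023^( - 1)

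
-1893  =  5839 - 7732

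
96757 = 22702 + 74055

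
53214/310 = 171 + 102/155= 171.66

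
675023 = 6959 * 97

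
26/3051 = 26/3051 = 0.01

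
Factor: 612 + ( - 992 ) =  - 380 = - 2^2*5^1* 19^1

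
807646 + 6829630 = 7637276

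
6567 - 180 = 6387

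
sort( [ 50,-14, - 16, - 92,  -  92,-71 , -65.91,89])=[-92, - 92, - 71, - 65.91,-16, - 14, 50, 89] 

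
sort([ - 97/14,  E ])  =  [  -  97/14,E]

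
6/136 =3/68 = 0.04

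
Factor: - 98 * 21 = - 2058  =  -2^1*3^1*7^3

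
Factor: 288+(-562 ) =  - 274 = -2^1 * 137^1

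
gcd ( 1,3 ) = 1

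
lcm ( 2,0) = 0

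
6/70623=2/23541 = 0.00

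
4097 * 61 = 249917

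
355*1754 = 622670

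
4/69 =4/69 = 0.06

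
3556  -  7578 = -4022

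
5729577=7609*753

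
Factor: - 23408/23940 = -44/45 = -2^2*3^( -2) * 5^(  -  1) *11^1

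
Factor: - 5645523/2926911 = - 144757/75049 = -13^( - 1 )*23^(-1) * 251^( - 1) *144757^1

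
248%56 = 24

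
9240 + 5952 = 15192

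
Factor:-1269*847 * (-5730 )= 6158850390= 2^1*3^4*5^1*7^1*11^2*47^1*191^1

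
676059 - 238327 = 437732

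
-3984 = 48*( - 83 )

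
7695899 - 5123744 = 2572155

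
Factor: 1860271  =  7^1*19^1* 71^1 * 197^1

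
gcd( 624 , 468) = 156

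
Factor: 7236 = 2^2*3^3*67^1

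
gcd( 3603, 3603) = 3603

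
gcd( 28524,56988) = 12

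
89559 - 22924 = 66635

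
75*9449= 708675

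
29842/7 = 4263 + 1/7 = 4263.14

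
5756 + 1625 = 7381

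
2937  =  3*979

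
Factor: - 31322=-2^1 * 15661^1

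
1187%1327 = 1187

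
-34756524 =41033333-75789857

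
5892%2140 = 1612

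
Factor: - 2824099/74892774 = -2^ ( - 1 )*3^ ( - 1 )*11^( - 1 )*37^1*127^1*601^1*859^(-1 )*1321^( - 1) 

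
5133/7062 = 1711/2354 = 0.73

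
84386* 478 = 40336508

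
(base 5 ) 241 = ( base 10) 71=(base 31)29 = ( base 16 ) 47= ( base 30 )2b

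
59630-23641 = 35989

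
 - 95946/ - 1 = 95946/1 = 95946.00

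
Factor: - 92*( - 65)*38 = 2^3*5^1*13^1*19^1 * 23^1 =227240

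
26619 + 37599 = 64218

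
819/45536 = 819/45536 = 0.02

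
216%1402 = 216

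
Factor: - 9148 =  - 2^2*2287^1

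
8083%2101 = 1780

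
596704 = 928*643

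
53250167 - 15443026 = 37807141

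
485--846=1331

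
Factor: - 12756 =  - 2^2*3^1*1063^1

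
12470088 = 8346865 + 4123223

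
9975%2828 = 1491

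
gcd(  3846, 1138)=2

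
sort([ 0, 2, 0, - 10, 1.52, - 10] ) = [ - 10, - 10, 0,0, 1.52, 2 ]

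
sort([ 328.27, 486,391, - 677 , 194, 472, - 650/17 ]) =[  -  677, - 650/17 , 194,328.27,391,472,486]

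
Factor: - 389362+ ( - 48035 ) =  - 437397=   -  3^1*145799^1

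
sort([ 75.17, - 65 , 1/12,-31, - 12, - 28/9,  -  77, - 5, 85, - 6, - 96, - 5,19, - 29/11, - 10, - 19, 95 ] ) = [ - 96, -77 ,-65,-31,-19,  -  12,-10,-6, - 5, - 5,-28/9,-29/11,1/12 , 19 , 75.17,85,95]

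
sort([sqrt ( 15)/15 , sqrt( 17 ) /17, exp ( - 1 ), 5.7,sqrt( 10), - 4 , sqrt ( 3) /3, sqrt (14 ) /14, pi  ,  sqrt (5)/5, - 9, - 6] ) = [ - 9,- 6, - 4, sqrt( 17) /17,sqrt(15) /15 , sqrt(14)/14,  exp( - 1),sqrt (5 ) /5,sqrt( 3)/3,pi, sqrt(10 ), 5.7 ]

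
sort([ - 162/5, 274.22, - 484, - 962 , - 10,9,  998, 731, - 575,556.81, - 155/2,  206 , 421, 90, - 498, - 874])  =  [ - 962, - 874, - 575 , - 498, - 484, - 155/2, - 162/5, - 10,9,90, 206 , 274.22,421,  556.81, 731 , 998 ]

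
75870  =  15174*5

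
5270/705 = 1054/141 = 7.48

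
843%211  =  210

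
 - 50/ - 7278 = 25/3639= 0.01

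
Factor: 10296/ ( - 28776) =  - 3^1*13^1  *  109^(  -  1)=   - 39/109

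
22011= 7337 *3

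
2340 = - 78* ( - 30)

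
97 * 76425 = 7413225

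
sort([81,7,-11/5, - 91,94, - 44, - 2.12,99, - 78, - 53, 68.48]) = [ - 91, - 78, - 53, - 44, - 11/5, - 2.12, 7, 68.48,81,94, 99]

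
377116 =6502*58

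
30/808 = 15/404= 0.04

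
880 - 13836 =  - 12956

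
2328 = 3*776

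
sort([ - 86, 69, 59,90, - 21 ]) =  [ - 86,-21 , 59, 69,90 ] 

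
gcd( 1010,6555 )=5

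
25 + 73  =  98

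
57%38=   19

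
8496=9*944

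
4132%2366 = 1766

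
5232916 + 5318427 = 10551343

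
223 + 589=812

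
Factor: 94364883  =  3^2*23^1*151^1 *3019^1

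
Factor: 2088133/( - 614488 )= - 2^ ( - 3)*7^ ( - 1)* 10973^(-1)*2088133^1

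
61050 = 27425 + 33625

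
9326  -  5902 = 3424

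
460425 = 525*877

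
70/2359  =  10/337= 0.03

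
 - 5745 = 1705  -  7450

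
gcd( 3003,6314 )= 77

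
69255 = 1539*45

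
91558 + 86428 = 177986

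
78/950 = 39/475=0.08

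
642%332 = 310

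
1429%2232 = 1429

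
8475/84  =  100 + 25/28= 100.89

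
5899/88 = 67+3/88  =  67.03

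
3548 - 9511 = -5963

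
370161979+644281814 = 1014443793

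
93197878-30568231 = 62629647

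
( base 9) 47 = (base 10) 43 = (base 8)53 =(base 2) 101011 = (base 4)223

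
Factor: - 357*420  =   - 149940=- 2^2*3^2*5^1 * 7^2*17^1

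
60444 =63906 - 3462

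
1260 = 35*36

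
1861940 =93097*20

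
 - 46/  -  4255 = 2/185 = 0.01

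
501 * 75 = 37575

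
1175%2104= 1175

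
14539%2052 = 175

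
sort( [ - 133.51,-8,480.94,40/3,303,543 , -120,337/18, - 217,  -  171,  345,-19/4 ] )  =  [ - 217, - 171, -133.51, - 120, - 8, - 19/4,40/3,337/18, 303,345, 480.94,  543]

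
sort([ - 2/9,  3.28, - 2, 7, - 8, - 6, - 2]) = [ - 8, - 6, - 2,-2, - 2/9, 3.28, 7]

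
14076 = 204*69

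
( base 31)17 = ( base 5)123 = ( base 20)1I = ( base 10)38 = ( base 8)46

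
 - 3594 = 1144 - 4738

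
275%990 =275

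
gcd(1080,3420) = 180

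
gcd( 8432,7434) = 2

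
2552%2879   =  2552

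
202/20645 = 202/20645= 0.01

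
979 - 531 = 448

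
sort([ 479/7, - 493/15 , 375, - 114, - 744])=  [ - 744, - 114,- 493/15,479/7,  375 ] 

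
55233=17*3249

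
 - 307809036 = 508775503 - 816584539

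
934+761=1695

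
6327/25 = 253 + 2/25 = 253.08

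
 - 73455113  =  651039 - 74106152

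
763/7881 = 763/7881  =  0.10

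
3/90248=3/90248 = 0.00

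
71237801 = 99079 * 719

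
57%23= 11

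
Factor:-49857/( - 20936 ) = 2^(  -  3)*3^1 * 2617^( - 1 )*16619^1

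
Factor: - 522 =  - 2^1*3^2*29^1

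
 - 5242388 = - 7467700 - - 2225312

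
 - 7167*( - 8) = 57336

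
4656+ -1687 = 2969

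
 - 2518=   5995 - 8513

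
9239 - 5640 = 3599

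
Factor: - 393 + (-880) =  - 19^1*67^1 = - 1273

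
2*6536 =13072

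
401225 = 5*80245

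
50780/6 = 25390/3 = 8463.33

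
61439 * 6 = 368634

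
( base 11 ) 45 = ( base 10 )49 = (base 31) 1I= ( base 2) 110001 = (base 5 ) 144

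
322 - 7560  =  -7238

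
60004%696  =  148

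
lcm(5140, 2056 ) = 10280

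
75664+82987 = 158651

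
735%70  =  35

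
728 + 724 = 1452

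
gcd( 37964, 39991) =1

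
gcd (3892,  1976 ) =4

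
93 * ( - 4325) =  - 402225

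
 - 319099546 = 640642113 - 959741659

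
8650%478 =46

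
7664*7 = 53648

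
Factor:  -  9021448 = -2^3*53^1 *21277^1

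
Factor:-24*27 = - 648 = -  2^3*3^4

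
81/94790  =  81/94790=0.00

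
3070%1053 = 964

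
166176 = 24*6924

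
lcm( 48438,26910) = 242190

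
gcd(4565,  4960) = 5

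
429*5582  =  2394678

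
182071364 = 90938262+91133102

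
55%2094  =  55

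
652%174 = 130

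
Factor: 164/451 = 4/11 = 2^2*11^( - 1) 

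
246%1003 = 246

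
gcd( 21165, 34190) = 5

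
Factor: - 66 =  - 2^1*3^1*11^1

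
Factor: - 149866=-2^1 * 74933^1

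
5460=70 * 78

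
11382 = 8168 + 3214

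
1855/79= 1855/79 = 23.48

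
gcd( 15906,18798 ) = 1446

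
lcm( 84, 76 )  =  1596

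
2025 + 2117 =4142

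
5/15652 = 5/15652 = 0.00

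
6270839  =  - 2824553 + 9095392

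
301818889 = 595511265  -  293692376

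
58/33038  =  29/16519 = 0.00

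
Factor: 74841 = 3^1 * 13^1*19^1* 101^1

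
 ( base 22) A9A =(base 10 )5048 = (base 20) CC8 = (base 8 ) 11670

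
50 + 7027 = 7077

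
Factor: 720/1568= 45/98 = 2^( - 1 )*3^2*5^1* 7^( - 2)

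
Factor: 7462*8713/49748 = 32508203/24874 = 2^( - 1)*7^1*13^1*41^1*8713^1*12437^( - 1)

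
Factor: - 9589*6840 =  - 2^3 * 3^2 * 5^1 * 19^1*43^1*223^1   =  - 65588760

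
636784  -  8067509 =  - 7430725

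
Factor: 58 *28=2^3* 7^1*29^1=1624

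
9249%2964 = 357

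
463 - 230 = 233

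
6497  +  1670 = 8167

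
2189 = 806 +1383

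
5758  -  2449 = 3309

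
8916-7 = 8909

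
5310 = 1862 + 3448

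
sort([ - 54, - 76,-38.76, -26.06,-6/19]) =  [-76, - 54, - 38.76, - 26.06, - 6/19 ] 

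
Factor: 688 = 2^4*43^1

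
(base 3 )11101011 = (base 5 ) 100230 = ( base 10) 3190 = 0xc76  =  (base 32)33M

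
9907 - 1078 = 8829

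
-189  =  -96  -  93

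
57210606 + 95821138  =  153031744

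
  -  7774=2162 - 9936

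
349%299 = 50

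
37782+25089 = 62871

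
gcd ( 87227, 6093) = 1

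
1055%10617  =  1055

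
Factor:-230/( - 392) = 115/196 = 2^( - 2 )*5^1*7^( - 2) * 23^1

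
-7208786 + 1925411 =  - 5283375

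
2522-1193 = 1329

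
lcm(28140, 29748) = 1041180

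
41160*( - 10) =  - 411600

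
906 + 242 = 1148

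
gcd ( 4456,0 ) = 4456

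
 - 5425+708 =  - 4717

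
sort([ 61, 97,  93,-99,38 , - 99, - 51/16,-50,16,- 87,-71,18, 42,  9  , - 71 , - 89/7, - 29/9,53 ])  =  [ - 99, - 99,-87, - 71, - 71, -50, -89/7,  -  29/9,-51/16, 9, 16, 18,  38,42, 53, 61, 93,97]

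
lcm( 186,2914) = 8742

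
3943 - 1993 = 1950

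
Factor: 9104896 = 2^9*17783^1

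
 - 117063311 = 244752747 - 361816058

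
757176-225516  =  531660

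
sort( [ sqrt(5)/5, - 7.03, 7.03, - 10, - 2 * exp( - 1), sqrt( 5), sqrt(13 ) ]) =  [-10,-7.03 , - 2 * exp( - 1), sqrt( 5 ) /5,sqrt( 5), sqrt(13),7.03]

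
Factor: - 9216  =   - 2^10*3^2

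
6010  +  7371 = 13381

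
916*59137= 54169492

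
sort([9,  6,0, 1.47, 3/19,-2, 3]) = [ - 2 , 0, 3/19,1.47  ,  3, 6,  9 ]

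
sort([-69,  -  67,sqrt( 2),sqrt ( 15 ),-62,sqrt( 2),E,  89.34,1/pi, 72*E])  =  [-69, - 67,  -  62,1/pi,sqrt( 2),sqrt( 2 ), E,sqrt(15),89.34,  72*E] 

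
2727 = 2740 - 13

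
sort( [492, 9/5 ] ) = [9/5, 492 ]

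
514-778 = - 264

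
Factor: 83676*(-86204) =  - 2^4*3^1*19^1*23^1*367^1*937^1 = - 7213205904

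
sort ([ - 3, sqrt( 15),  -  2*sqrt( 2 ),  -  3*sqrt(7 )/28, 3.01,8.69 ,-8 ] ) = [ - 8, - 3,-2*sqrt( 2),-3*  sqrt(7) /28, 3.01, sqrt(15 ),8.69]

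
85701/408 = 28567/136 = 210.05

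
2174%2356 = 2174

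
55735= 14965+40770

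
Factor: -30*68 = -2^3 * 3^1*5^1 * 17^1 = - 2040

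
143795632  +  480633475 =624429107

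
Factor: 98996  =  2^2 * 24749^1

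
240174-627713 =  - 387539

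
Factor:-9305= -5^1* 1861^1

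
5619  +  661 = 6280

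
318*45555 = 14486490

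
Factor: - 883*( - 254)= 2^1*127^1 * 883^1 = 224282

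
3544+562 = 4106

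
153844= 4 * 38461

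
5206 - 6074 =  - 868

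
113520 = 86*1320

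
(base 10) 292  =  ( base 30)9m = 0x124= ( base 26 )b6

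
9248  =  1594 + 7654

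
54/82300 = 27/41150 = 0.00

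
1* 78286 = 78286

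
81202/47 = 81202/47 = 1727.70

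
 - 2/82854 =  - 1 + 41426/41427 = -0.00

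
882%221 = 219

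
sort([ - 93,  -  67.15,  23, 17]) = [ - 93, - 67.15, 17, 23] 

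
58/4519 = 58/4519 = 0.01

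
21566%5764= 4274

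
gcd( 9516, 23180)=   244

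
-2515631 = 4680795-7196426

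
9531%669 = 165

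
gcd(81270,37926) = 5418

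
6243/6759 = 2081/2253=0.92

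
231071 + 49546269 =49777340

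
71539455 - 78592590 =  -7053135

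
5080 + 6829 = 11909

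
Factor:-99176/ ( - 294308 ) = 154/457 =2^1 *7^1*11^1*457^( - 1 ) 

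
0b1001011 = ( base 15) 50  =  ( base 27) 2L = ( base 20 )3f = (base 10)75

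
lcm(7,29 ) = 203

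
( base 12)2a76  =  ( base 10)4986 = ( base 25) 7OB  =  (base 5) 124421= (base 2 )1001101111010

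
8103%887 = 120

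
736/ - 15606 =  - 1 + 7435/7803 = - 0.05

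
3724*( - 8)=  - 29792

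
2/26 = 1/13 = 0.08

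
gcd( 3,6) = 3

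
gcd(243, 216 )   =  27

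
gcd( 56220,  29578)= 2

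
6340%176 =4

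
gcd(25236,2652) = 12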